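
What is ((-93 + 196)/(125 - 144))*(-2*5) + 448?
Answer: 9542/19 ≈ 502.21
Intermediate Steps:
((-93 + 196)/(125 - 144))*(-2*5) + 448 = (103/(-19))*(-10) + 448 = (103*(-1/19))*(-10) + 448 = -103/19*(-10) + 448 = 1030/19 + 448 = 9542/19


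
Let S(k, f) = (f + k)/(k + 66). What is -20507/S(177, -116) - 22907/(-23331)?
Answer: -116261665204/1423191 ≈ -81691.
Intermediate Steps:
S(k, f) = (f + k)/(66 + k)
-20507/S(177, -116) - 22907/(-23331) = -20507*(66 + 177)/(-116 + 177) - 22907/(-23331) = -20507/(61/243) - 22907*(-1/23331) = -20507/((1/243)*61) + 22907/23331 = -20507/61/243 + 22907/23331 = -20507*243/61 + 22907/23331 = -4983201/61 + 22907/23331 = -116261665204/1423191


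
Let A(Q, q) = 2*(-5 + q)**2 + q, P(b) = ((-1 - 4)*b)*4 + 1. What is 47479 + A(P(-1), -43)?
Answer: 52044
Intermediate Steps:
P(b) = 1 - 20*b (P(b) = -5*b*4 + 1 = -20*b + 1 = 1 - 20*b)
A(Q, q) = q + 2*(-5 + q)**2
47479 + A(P(-1), -43) = 47479 + (-43 + 2*(-5 - 43)**2) = 47479 + (-43 + 2*(-48)**2) = 47479 + (-43 + 2*2304) = 47479 + (-43 + 4608) = 47479 + 4565 = 52044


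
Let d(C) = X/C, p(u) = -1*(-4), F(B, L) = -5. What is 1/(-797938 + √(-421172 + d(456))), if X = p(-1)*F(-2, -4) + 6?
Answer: -181929864/145168847847655 - 2*I*√5473551711/145168847847655 ≈ -1.2532e-6 - 1.0193e-9*I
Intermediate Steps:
p(u) = 4
X = -14 (X = 4*(-5) + 6 = -20 + 6 = -14)
d(C) = -14/C
1/(-797938 + √(-421172 + d(456))) = 1/(-797938 + √(-421172 - 14/456)) = 1/(-797938 + √(-421172 - 14*1/456)) = 1/(-797938 + √(-421172 - 7/228)) = 1/(-797938 + √(-96027223/228)) = 1/(-797938 + I*√5473551711/114)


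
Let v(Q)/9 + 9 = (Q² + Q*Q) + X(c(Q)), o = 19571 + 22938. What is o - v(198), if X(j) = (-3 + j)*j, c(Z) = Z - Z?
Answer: -663082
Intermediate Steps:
c(Z) = 0
X(j) = j*(-3 + j)
o = 42509
v(Q) = -81 + 18*Q² (v(Q) = -81 + 9*((Q² + Q*Q) + 0*(-3 + 0)) = -81 + 9*((Q² + Q²) + 0*(-3)) = -81 + 9*(2*Q² + 0) = -81 + 9*(2*Q²) = -81 + 18*Q²)
o - v(198) = 42509 - (-81 + 18*198²) = 42509 - (-81 + 18*39204) = 42509 - (-81 + 705672) = 42509 - 1*705591 = 42509 - 705591 = -663082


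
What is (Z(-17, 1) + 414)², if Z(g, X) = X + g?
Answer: 158404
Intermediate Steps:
(Z(-17, 1) + 414)² = ((1 - 17) + 414)² = (-16 + 414)² = 398² = 158404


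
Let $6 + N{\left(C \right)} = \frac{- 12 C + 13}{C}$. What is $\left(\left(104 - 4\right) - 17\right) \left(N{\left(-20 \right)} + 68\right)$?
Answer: $\frac{81921}{20} \approx 4096.0$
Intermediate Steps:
$N{\left(C \right)} = -6 + \frac{13 - 12 C}{C}$ ($N{\left(C \right)} = -6 + \frac{- 12 C + 13}{C} = -6 + \frac{13 - 12 C}{C}$)
$\left(\left(104 - 4\right) - 17\right) \left(N{\left(-20 \right)} + 68\right) = \left(\left(104 - 4\right) - 17\right) \left(\left(-18 + \frac{13}{-20}\right) + 68\right) = \left(100 - 17\right) \left(\left(-18 + 13 \left(- \frac{1}{20}\right)\right) + 68\right) = 83 \left(\left(-18 - \frac{13}{20}\right) + 68\right) = 83 \left(- \frac{373}{20} + 68\right) = 83 \cdot \frac{987}{20} = \frac{81921}{20}$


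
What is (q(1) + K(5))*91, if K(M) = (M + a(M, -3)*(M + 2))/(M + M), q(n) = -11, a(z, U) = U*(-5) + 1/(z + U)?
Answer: 637/20 ≈ 31.850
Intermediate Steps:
a(z, U) = 1/(U + z) - 5*U (a(z, U) = -5*U + 1/(U + z) = 1/(U + z) - 5*U)
K(M) = (M + (-44 + 15*M)*(2 + M)/(-3 + M))/(2*M) (K(M) = (M + ((1 - 5*(-3)² - 5*(-3)*M)/(-3 + M))*(M + 2))/(M + M) = (M + ((1 - 5*9 + 15*M)/(-3 + M))*(2 + M))/((2*M)) = (M + ((1 - 45 + 15*M)/(-3 + M))*(2 + M))*(1/(2*M)) = (M + ((-44 + 15*M)/(-3 + M))*(2 + M))*(1/(2*M)) = (M + (-44 + 15*M)*(2 + M)/(-3 + M))*(1/(2*M)) = (M + (-44 + 15*M)*(2 + M)/(-3 + M))/(2*M))
(q(1) + K(5))*91 = (-11 + (½)*(-88 - 17*5 + 16*5²)/(5*(-3 + 5)))*91 = (-11 + (½)*(⅕)*(-88 - 85 + 16*25)/2)*91 = (-11 + (½)*(⅕)*(½)*(-88 - 85 + 400))*91 = (-11 + (½)*(⅕)*(½)*227)*91 = (-11 + 227/20)*91 = (7/20)*91 = 637/20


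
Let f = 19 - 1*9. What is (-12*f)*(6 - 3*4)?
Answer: 720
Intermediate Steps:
f = 10 (f = 19 - 9 = 10)
(-12*f)*(6 - 3*4) = (-12*10)*(6 - 3*4) = -120*(6 - 12) = -120*(-6) = 720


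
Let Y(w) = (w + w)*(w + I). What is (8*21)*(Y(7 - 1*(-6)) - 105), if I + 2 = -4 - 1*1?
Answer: 8568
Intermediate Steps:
I = -7 (I = -2 + (-4 - 1*1) = -2 + (-4 - 1) = -2 - 5 = -7)
Y(w) = 2*w*(-7 + w) (Y(w) = (w + w)*(w - 7) = (2*w)*(-7 + w) = 2*w*(-7 + w))
(8*21)*(Y(7 - 1*(-6)) - 105) = (8*21)*(2*(7 - 1*(-6))*(-7 + (7 - 1*(-6))) - 105) = 168*(2*(7 + 6)*(-7 + (7 + 6)) - 105) = 168*(2*13*(-7 + 13) - 105) = 168*(2*13*6 - 105) = 168*(156 - 105) = 168*51 = 8568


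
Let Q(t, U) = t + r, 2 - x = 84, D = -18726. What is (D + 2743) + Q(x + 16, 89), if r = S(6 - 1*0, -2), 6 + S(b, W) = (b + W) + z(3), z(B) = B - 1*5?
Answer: -16053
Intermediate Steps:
z(B) = -5 + B (z(B) = B - 5 = -5 + B)
x = -82 (x = 2 - 1*84 = 2 - 84 = -82)
S(b, W) = -8 + W + b (S(b, W) = -6 + ((b + W) + (-5 + 3)) = -6 + ((W + b) - 2) = -6 + (-2 + W + b) = -8 + W + b)
r = -4 (r = -8 - 2 + (6 - 1*0) = -8 - 2 + (6 + 0) = -8 - 2 + 6 = -4)
Q(t, U) = -4 + t (Q(t, U) = t - 4 = -4 + t)
(D + 2743) + Q(x + 16, 89) = (-18726 + 2743) + (-4 + (-82 + 16)) = -15983 + (-4 - 66) = -15983 - 70 = -16053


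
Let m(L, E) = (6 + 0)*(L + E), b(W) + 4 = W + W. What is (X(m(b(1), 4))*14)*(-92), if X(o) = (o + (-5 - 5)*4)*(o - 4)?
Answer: 288512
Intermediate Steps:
b(W) = -4 + 2*W (b(W) = -4 + (W + W) = -4 + 2*W)
m(L, E) = 6*E + 6*L (m(L, E) = 6*(E + L) = 6*E + 6*L)
X(o) = (-40 + o)*(-4 + o) (X(o) = (o - 10*4)*(-4 + o) = (o - 40)*(-4 + o) = (-40 + o)*(-4 + o))
(X(m(b(1), 4))*14)*(-92) = ((160 + (6*4 + 6*(-4 + 2*1))**2 - 44*(6*4 + 6*(-4 + 2*1)))*14)*(-92) = ((160 + (24 + 6*(-4 + 2))**2 - 44*(24 + 6*(-4 + 2)))*14)*(-92) = ((160 + (24 + 6*(-2))**2 - 44*(24 + 6*(-2)))*14)*(-92) = ((160 + (24 - 12)**2 - 44*(24 - 12))*14)*(-92) = ((160 + 12**2 - 44*12)*14)*(-92) = ((160 + 144 - 528)*14)*(-92) = -224*14*(-92) = -3136*(-92) = 288512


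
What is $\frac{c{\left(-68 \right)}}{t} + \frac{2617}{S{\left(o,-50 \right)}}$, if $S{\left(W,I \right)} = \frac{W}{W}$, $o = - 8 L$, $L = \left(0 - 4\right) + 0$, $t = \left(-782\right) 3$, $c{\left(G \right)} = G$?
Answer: $\frac{180575}{69} \approx 2617.0$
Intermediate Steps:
$t = -2346$
$L = -4$ ($L = -4 + 0 = -4$)
$o = 32$ ($o = \left(-8\right) \left(-4\right) = 32$)
$S{\left(W,I \right)} = 1$
$\frac{c{\left(-68 \right)}}{t} + \frac{2617}{S{\left(o,-50 \right)}} = - \frac{68}{-2346} + \frac{2617}{1} = \left(-68\right) \left(- \frac{1}{2346}\right) + 2617 \cdot 1 = \frac{2}{69} + 2617 = \frac{180575}{69}$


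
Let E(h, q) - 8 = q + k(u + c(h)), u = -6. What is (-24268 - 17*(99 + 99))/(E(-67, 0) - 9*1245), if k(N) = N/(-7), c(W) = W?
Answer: 96719/39153 ≈ 2.4703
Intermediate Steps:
k(N) = -N/7 (k(N) = N*(-⅐) = -N/7)
E(h, q) = 62/7 + q - h/7 (E(h, q) = 8 + (q - (-6 + h)/7) = 8 + (q + (6/7 - h/7)) = 8 + (6/7 + q - h/7) = 62/7 + q - h/7)
(-24268 - 17*(99 + 99))/(E(-67, 0) - 9*1245) = (-24268 - 17*(99 + 99))/((62/7 + 0 - ⅐*(-67)) - 9*1245) = (-24268 - 17*198)/((62/7 + 0 + 67/7) - 11205) = (-24268 - 3366)/(129/7 - 11205) = -27634/(-78306/7) = -27634*(-7/78306) = 96719/39153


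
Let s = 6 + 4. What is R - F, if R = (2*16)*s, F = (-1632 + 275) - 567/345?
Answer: 193044/115 ≈ 1678.6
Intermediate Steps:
s = 10
F = -156244/115 (F = -1357 - 567*1/345 = -1357 - 189/115 = -156244/115 ≈ -1358.6)
R = 320 (R = (2*16)*10 = 32*10 = 320)
R - F = 320 - 1*(-156244/115) = 320 + 156244/115 = 193044/115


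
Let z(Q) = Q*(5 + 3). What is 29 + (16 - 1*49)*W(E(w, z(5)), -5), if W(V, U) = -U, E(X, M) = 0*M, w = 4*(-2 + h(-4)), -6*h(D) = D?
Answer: -136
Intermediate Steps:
h(D) = -D/6
w = -16/3 (w = 4*(-2 - ⅙*(-4)) = 4*(-2 + ⅔) = 4*(-4/3) = -16/3 ≈ -5.3333)
z(Q) = 8*Q (z(Q) = Q*8 = 8*Q)
E(X, M) = 0
29 + (16 - 1*49)*W(E(w, z(5)), -5) = 29 + (16 - 1*49)*(-1*(-5)) = 29 + (16 - 49)*5 = 29 - 33*5 = 29 - 165 = -136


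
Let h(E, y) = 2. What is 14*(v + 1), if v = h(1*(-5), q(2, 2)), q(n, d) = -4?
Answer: 42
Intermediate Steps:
v = 2
14*(v + 1) = 14*(2 + 1) = 14*3 = 42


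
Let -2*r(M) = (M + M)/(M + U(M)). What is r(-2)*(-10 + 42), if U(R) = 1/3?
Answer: -192/5 ≈ -38.400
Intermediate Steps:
U(R) = ⅓
r(M) = -M/(⅓ + M) (r(M) = -(M + M)/(2*(M + ⅓)) = -2*M/(2*(⅓ + M)) = -M/(⅓ + M))
r(-2)*(-10 + 42) = (-3*(-2)/(1 + 3*(-2)))*(-10 + 42) = -3*(-2)/(1 - 6)*32 = -3*(-2)/(-5)*32 = -3*(-2)*(-⅕)*32 = -6/5*32 = -192/5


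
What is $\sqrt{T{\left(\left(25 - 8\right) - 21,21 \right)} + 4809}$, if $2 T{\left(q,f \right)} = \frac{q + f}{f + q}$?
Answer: $\frac{\sqrt{19238}}{2} \approx 69.351$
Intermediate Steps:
$T{\left(q,f \right)} = \frac{1}{2}$ ($T{\left(q,f \right)} = \frac{\left(q + f\right) \frac{1}{f + q}}{2} = \frac{\left(f + q\right) \frac{1}{f + q}}{2} = \frac{1}{2} \cdot 1 = \frac{1}{2}$)
$\sqrt{T{\left(\left(25 - 8\right) - 21,21 \right)} + 4809} = \sqrt{\frac{1}{2} + 4809} = \sqrt{\frac{9619}{2}} = \frac{\sqrt{19238}}{2}$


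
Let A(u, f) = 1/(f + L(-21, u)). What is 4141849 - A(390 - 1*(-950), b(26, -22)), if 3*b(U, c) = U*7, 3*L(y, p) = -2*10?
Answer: 223659845/54 ≈ 4.1418e+6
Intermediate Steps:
L(y, p) = -20/3 (L(y, p) = (-2*10)/3 = (⅓)*(-20) = -20/3)
b(U, c) = 7*U/3 (b(U, c) = (U*7)/3 = (7*U)/3 = 7*U/3)
A(u, f) = 1/(-20/3 + f) (A(u, f) = 1/(f - 20/3) = 1/(-20/3 + f))
4141849 - A(390 - 1*(-950), b(26, -22)) = 4141849 - 3/(-20 + 3*((7/3)*26)) = 4141849 - 3/(-20 + 3*(182/3)) = 4141849 - 3/(-20 + 182) = 4141849 - 3/162 = 4141849 - 1*1/54 = 4141849 - 1/54 = 223659845/54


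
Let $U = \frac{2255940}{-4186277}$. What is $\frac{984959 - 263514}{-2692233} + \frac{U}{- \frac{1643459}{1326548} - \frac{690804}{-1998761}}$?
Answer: $\frac{8950378355804586671290205}{26693987965209839771333487} \approx 0.3353$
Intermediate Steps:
$U = - \frac{2255940}{4186277}$ ($U = 2255940 \left(- \frac{1}{4186277}\right) = - \frac{2255940}{4186277} \approx -0.53889$)
$\frac{984959 - 263514}{-2692233} + \frac{U}{- \frac{1643459}{1326548} - \frac{690804}{-1998761}} = \frac{984959 - 263514}{-2692233} - \frac{2255940}{4186277 \left(- \frac{1643459}{1326548} - \frac{690804}{-1998761}\right)} = \left(984959 - 263514\right) \left(- \frac{1}{2692233}\right) - \frac{2255940}{4186277 \left(\left(-1643459\right) \frac{1}{1326548} - - \frac{690804}{1998761}\right)} = 721445 \left(- \frac{1}{2692233}\right) - \frac{2255940}{4186277 \left(- \frac{1643459}{1326548} + \frac{690804}{1998761}\right)} = - \frac{721445}{2692233} - \frac{2255940}{4186277 \left(- \frac{2368497089707}{2651452407028}\right)} = - \frac{721445}{2692233} - - \frac{5981517543110746320}{9915184891207350839} = - \frac{721445}{2692233} + \frac{5981517543110746320}{9915184891207350839} = \frac{8950378355804586671290205}{26693987965209839771333487}$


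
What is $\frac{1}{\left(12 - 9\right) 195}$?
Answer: $\frac{1}{585} \approx 0.0017094$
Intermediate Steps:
$\frac{1}{\left(12 - 9\right) 195} = \frac{1}{3 \cdot 195} = \frac{1}{585}$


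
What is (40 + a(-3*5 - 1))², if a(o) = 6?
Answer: 2116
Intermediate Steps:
(40 + a(-3*5 - 1))² = (40 + 6)² = 46² = 2116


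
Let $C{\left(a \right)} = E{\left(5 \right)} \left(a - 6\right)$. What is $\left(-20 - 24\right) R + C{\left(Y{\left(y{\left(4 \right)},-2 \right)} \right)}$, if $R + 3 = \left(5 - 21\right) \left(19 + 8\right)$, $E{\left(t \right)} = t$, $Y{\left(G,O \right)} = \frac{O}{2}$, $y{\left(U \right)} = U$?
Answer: $19105$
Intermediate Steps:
$Y{\left(G,O \right)} = \frac{O}{2}$ ($Y{\left(G,O \right)} = O \frac{1}{2} = \frac{O}{2}$)
$R = -435$ ($R = -3 + \left(5 - 21\right) \left(19 + 8\right) = -3 - 432 = -435$)
$C{\left(a \right)} = -30 + 5 a$ ($C{\left(a \right)} = 5 \left(a - 6\right) = 5 \left(-6 + a\right) = -30 + 5 a$)
$\left(-20 - 24\right) R + C{\left(Y{\left(y{\left(4 \right)},-2 \right)} \right)} = \left(-20 - 24\right) \left(-435\right) - \left(30 - 5 \cdot \frac{1}{2} \left(-2\right)\right) = \left(-44\right) \left(-435\right) + \left(-30 + 5 \left(-1\right)\right) = 19140 - 35 = 19105$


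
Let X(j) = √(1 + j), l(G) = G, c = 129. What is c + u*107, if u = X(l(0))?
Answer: 236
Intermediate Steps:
u = 1 (u = √(1 + 0) = √1 = 1)
c + u*107 = 129 + 1*107 = 129 + 107 = 236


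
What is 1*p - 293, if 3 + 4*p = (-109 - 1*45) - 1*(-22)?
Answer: -1307/4 ≈ -326.75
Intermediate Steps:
p = -135/4 (p = -¾ + ((-109 - 1*45) - 1*(-22))/4 = -¾ + ((-109 - 45) + 22)/4 = -¾ + (-154 + 22)/4 = -¾ + (¼)*(-132) = -¾ - 33 = -135/4 ≈ -33.750)
1*p - 293 = 1*(-135/4) - 293 = -135/4 - 293 = -1307/4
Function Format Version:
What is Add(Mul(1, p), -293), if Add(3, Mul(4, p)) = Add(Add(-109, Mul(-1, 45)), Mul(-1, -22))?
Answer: Rational(-1307, 4) ≈ -326.75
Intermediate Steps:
p = Rational(-135, 4) (p = Add(Rational(-3, 4), Mul(Rational(1, 4), Add(Add(-109, Mul(-1, 45)), Mul(-1, -22)))) = Add(Rational(-3, 4), Mul(Rational(1, 4), Add(Add(-109, -45), 22))) = Add(Rational(-3, 4), Mul(Rational(1, 4), Add(-154, 22))) = Add(Rational(-3, 4), Mul(Rational(1, 4), -132)) = Add(Rational(-3, 4), -33) = Rational(-135, 4) ≈ -33.750)
Add(Mul(1, p), -293) = Add(Mul(1, Rational(-135, 4)), -293) = Add(Rational(-135, 4), -293) = Rational(-1307, 4)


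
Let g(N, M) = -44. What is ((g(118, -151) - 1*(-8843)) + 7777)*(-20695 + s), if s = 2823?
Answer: -296246272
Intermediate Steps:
((g(118, -151) - 1*(-8843)) + 7777)*(-20695 + s) = ((-44 - 1*(-8843)) + 7777)*(-20695 + 2823) = ((-44 + 8843) + 7777)*(-17872) = (8799 + 7777)*(-17872) = 16576*(-17872) = -296246272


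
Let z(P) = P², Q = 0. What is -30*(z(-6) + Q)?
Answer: -1080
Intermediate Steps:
-30*(z(-6) + Q) = -30*((-6)² + 0) = -30*(36 + 0) = -30*36 = -1080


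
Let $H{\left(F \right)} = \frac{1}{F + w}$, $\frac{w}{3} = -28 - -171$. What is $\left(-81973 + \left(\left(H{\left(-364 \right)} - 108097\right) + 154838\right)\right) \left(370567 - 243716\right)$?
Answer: $- \frac{290498811229}{65} \approx -4.4692 \cdot 10^{9}$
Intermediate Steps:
$w = 429$ ($w = 3 \left(-28 - -171\right) = 3 \left(-28 + 171\right) = 3 \cdot 143 = 429$)
$H{\left(F \right)} = \frac{1}{429 + F}$ ($H{\left(F \right)} = \frac{1}{F + 429} = \frac{1}{429 + F}$)
$\left(-81973 + \left(\left(H{\left(-364 \right)} - 108097\right) + 154838\right)\right) \left(370567 - 243716\right) = \left(-81973 + \left(\left(\frac{1}{429 - 364} - 108097\right) + 154838\right)\right) \left(370567 - 243716\right) = \left(-81973 + \left(\left(\frac{1}{65} - 108097\right) + 154838\right)\right) \left(370567 - 243716\right) = \left(-81973 + \left(\left(\frac{1}{65} - 108097\right) + 154838\right)\right) 126851 = \left(-81973 + \left(- \frac{7026304}{65} + 154838\right)\right) 126851 = \left(-81973 + \frac{3038166}{65}\right) 126851 = \left(- \frac{2290079}{65}\right) 126851 = - \frac{290498811229}{65}$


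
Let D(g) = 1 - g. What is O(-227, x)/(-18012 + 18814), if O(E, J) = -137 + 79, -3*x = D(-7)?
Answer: -29/401 ≈ -0.072319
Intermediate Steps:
x = -8/3 (x = -(1 - 1*(-7))/3 = -(1 + 7)/3 = -1/3*8 = -8/3 ≈ -2.6667)
O(E, J) = -58
O(-227, x)/(-18012 + 18814) = -58/(-18012 + 18814) = -58/802 = -58*1/802 = -29/401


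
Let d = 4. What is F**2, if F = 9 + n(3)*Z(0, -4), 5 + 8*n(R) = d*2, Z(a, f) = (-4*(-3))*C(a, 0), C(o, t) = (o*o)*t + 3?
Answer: 2025/4 ≈ 506.25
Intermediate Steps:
C(o, t) = 3 + t*o**2 (C(o, t) = o**2*t + 3 = t*o**2 + 3 = 3 + t*o**2)
Z(a, f) = 36 (Z(a, f) = (-4*(-3))*(3 + 0*a**2) = 12*(3 + 0) = 12*3 = 36)
n(R) = 3/8 (n(R) = -5/8 + (4*2)/8 = -5/8 + (1/8)*8 = -5/8 + 1 = 3/8)
F = 45/2 (F = 9 + (3/8)*36 = 9 + 27/2 = 45/2 ≈ 22.500)
F**2 = (45/2)**2 = 2025/4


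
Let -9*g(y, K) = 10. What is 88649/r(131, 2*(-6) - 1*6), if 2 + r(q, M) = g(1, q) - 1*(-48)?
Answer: 797841/404 ≈ 1974.9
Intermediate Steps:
g(y, K) = -10/9 (g(y, K) = -⅑*10 = -10/9)
r(q, M) = 404/9 (r(q, M) = -2 + (-10/9 - 1*(-48)) = -2 + (-10/9 + 48) = -2 + 422/9 = 404/9)
88649/r(131, 2*(-6) - 1*6) = 88649/(404/9) = 88649*(9/404) = 797841/404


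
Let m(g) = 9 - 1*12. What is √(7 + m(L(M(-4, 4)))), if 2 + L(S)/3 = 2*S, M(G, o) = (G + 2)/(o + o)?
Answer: 2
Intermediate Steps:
M(G, o) = (2 + G)/(2*o) (M(G, o) = (2 + G)/((2*o)) = (2 + G)*(1/(2*o)) = (2 + G)/(2*o))
L(S) = -6 + 6*S (L(S) = -6 + 3*(2*S) = -6 + 6*S)
m(g) = -3 (m(g) = 9 - 12 = -3)
√(7 + m(L(M(-4, 4)))) = √(7 - 3) = √4 = 2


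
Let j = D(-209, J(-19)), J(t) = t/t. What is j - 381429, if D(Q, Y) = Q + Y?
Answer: -381637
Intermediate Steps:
J(t) = 1
j = -208 (j = -209 + 1 = -208)
j - 381429 = -208 - 381429 = -381637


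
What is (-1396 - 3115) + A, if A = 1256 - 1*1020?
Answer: -4275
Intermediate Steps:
A = 236 (A = 1256 - 1020 = 236)
(-1396 - 3115) + A = (-1396 - 3115) + 236 = -4511 + 236 = -4275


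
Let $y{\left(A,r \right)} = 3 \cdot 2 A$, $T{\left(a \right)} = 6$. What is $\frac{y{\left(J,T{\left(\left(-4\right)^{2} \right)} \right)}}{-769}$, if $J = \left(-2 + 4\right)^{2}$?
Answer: $- \frac{24}{769} \approx -0.031209$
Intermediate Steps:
$J = 4$ ($J = 2^{2} = 4$)
$y{\left(A,r \right)} = 6 A$
$\frac{y{\left(J,T{\left(\left(-4\right)^{2} \right)} \right)}}{-769} = \frac{6 \cdot 4}{-769} = 24 \left(- \frac{1}{769}\right) = - \frac{24}{769}$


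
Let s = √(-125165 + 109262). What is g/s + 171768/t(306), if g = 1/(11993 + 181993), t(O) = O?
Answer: 1684/3 - I*√1767/1028319786 ≈ 561.33 - 4.0878e-8*I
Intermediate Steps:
s = 3*I*√1767 (s = √(-15903) = 3*I*√1767 ≈ 126.11*I)
g = 1/193986 ≈ 5.1550e-6
g/s + 171768/t(306) = 1/(193986*((3*I*√1767))) + 171768/306 = (-I*√1767/5301)/193986 + 171768*(1/306) = -I*√1767/1028319786 + 1684/3 = 1684/3 - I*√1767/1028319786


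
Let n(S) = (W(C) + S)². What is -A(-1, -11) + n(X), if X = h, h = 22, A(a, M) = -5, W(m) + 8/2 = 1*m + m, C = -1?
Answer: 261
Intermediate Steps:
W(m) = -4 + 2*m (W(m) = -4 + (1*m + m) = -4 + (m + m) = -4 + 2*m)
X = 22
n(S) = (-6 + S)² (n(S) = ((-4 + 2*(-1)) + S)² = ((-4 - 2) + S)² = (-6 + S)²)
-A(-1, -11) + n(X) = -1*(-5) + (-6 + 22)² = 5 + 16² = 5 + 256 = 261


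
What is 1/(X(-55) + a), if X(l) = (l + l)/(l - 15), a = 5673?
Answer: 7/39722 ≈ 0.00017622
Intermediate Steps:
X(l) = 2*l/(-15 + l) (X(l) = (2*l)/(-15 + l) = 2*l/(-15 + l))
1/(X(-55) + a) = 1/(2*(-55)/(-15 - 55) + 5673) = 1/(2*(-55)/(-70) + 5673) = 1/(2*(-55)*(-1/70) + 5673) = 1/(11/7 + 5673) = 1/(39722/7) = 7/39722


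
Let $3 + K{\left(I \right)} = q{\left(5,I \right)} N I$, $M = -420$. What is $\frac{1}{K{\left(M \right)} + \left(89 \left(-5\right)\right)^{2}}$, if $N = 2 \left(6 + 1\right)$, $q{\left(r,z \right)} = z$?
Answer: $\frac{1}{2667622} \approx 3.7487 \cdot 10^{-7}$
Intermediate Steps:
$N = 14$ ($N = 2 \cdot 7 = 14$)
$K{\left(I \right)} = -3 + 14 I^{2}$ ($K{\left(I \right)} = -3 + I 14 I = -3 + 14 I I = -3 + 14 I^{2}$)
$\frac{1}{K{\left(M \right)} + \left(89 \left(-5\right)\right)^{2}} = \frac{1}{\left(-3 + 14 \left(-420\right)^{2}\right) + \left(89 \left(-5\right)\right)^{2}} = \frac{1}{\left(-3 + 14 \cdot 176400\right) + \left(-445\right)^{2}} = \frac{1}{\left(-3 + 2469600\right) + 198025} = \frac{1}{2469597 + 198025} = \frac{1}{2667622}$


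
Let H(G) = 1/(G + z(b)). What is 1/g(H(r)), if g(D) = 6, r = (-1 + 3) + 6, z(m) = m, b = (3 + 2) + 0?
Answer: ⅙ ≈ 0.16667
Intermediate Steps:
b = 5 (b = 5 + 0 = 5)
r = 8 (r = 2 + 6 = 8)
H(G) = 1/(5 + G) (H(G) = 1/(G + 5) = 1/(5 + G))
1/g(H(r)) = 1/6 = ⅙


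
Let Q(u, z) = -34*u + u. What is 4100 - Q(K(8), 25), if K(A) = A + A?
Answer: 4628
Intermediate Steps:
K(A) = 2*A
Q(u, z) = -33*u
4100 - Q(K(8), 25) = 4100 - (-33)*2*8 = 4100 - (-33)*16 = 4100 - 1*(-528) = 4100 + 528 = 4628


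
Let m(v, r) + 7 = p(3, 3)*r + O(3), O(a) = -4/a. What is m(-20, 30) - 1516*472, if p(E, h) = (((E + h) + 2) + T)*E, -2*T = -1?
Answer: -2144386/3 ≈ -7.1480e+5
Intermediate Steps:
T = ½ (T = -½*(-1) = ½ ≈ 0.50000)
p(E, h) = E*(5/2 + E + h) (p(E, h) = (((E + h) + 2) + ½)*E = ((2 + E + h) + ½)*E = (5/2 + E + h)*E = E*(5/2 + E + h))
m(v, r) = -25/3 + 51*r/2 (m(v, r) = -7 + (((½)*3*(5 + 2*3 + 2*3))*r - 4/3) = -7 + (((½)*3*(5 + 6 + 6))*r - 4*⅓) = -7 + (((½)*3*17)*r - 4/3) = -7 + (51*r/2 - 4/3) = -7 + (-4/3 + 51*r/2) = -25/3 + 51*r/2)
m(-20, 30) - 1516*472 = (-25/3 + (51/2)*30) - 1516*472 = (-25/3 + 765) - 715552 = 2270/3 - 715552 = -2144386/3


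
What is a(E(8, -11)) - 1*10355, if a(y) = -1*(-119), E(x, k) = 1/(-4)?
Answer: -10236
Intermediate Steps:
E(x, k) = -¼
a(y) = 119
a(E(8, -11)) - 1*10355 = 119 - 1*10355 = 119 - 10355 = -10236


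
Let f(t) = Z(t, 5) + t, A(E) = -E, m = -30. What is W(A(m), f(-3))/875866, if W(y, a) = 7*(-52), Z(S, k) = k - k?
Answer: -182/437933 ≈ -0.00041559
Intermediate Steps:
Z(S, k) = 0
f(t) = t (f(t) = 0 + t = t)
W(y, a) = -364
W(A(m), f(-3))/875866 = -364/875866 = -364*1/875866 = -182/437933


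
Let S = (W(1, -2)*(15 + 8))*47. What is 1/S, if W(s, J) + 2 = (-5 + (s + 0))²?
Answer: 1/15134 ≈ 6.6076e-5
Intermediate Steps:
W(s, J) = -2 + (-5 + s)² (W(s, J) = -2 + (-5 + (s + 0))² = -2 + (-5 + s)²)
S = 15134 (S = ((-2 + (-5 + 1)²)*(15 + 8))*47 = ((-2 + (-4)²)*23)*47 = ((-2 + 16)*23)*47 = (14*23)*47 = 322*47 = 15134)
1/S = 1/15134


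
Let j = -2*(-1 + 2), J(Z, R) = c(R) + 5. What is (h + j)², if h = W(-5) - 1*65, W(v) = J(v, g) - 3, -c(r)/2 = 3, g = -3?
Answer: 5041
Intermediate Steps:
c(r) = -6 (c(r) = -2*3 = -6)
J(Z, R) = -1 (J(Z, R) = -6 + 5 = -1)
W(v) = -4 (W(v) = -1 - 3 = -4)
j = -2 (j = -2*1 = -2)
h = -69 (h = -4 - 1*65 = -4 - 65 = -69)
(h + j)² = (-69 - 2)² = (-71)² = 5041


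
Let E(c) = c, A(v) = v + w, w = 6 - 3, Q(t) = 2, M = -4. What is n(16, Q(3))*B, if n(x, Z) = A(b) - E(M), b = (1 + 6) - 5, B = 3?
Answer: 27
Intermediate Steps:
b = 2 (b = 7 - 5 = 2)
w = 3
A(v) = 3 + v (A(v) = v + 3 = 3 + v)
n(x, Z) = 9 (n(x, Z) = (3 + 2) - 1*(-4) = 5 + 4 = 9)
n(16, Q(3))*B = 9*3 = 27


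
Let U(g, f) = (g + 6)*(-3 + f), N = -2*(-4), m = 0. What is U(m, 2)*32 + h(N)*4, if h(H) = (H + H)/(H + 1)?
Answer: -1664/9 ≈ -184.89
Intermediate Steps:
N = 8
h(H) = 2*H/(1 + H) (h(H) = (2*H)/(1 + H) = 2*H/(1 + H))
U(g, f) = (-3 + f)*(6 + g) (U(g, f) = (6 + g)*(-3 + f) = (-3 + f)*(6 + g))
U(m, 2)*32 + h(N)*4 = (-18 - 3*0 + 6*2 + 2*0)*32 + (2*8/(1 + 8))*4 = (-18 + 0 + 12 + 0)*32 + (2*8/9)*4 = -6*32 + (2*8*(⅑))*4 = -192 + (16/9)*4 = -192 + 64/9 = -1664/9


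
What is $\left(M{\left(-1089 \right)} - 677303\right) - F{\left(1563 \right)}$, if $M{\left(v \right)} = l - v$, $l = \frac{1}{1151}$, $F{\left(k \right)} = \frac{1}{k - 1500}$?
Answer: $- \frac{49034306870}{72513} \approx -6.7621 \cdot 10^{5}$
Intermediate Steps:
$F{\left(k \right)} = \frac{1}{-1500 + k}$
$l = \frac{1}{1151} \approx 0.00086881$
$M{\left(v \right)} = \frac{1}{1151} - v$
$\left(M{\left(-1089 \right)} - 677303\right) - F{\left(1563 \right)} = \left(\left(\frac{1}{1151} - -1089\right) - 677303\right) - \frac{1}{-1500 + 1563} = \left(\left(\frac{1}{1151} + 1089\right) - 677303\right) - \frac{1}{63} = \left(\frac{1253440}{1151} - 677303\right) - \frac{1}{63} = - \frac{778322313}{1151} - \frac{1}{63} = - \frac{49034306870}{72513}$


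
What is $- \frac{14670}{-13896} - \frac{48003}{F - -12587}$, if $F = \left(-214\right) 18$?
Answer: $- \frac{29939291}{6743420} \approx -4.4398$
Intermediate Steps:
$F = -3852$
$- \frac{14670}{-13896} - \frac{48003}{F - -12587} = - \frac{14670}{-13896} - \frac{48003}{-3852 - -12587} = \left(-14670\right) \left(- \frac{1}{13896}\right) - \frac{48003}{-3852 + 12587} = \frac{815}{772} - \frac{48003}{8735} = - \frac{29939291}{6743420}$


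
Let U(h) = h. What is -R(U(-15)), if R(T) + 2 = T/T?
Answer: 1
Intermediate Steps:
R(T) = -1 (R(T) = -2 + T/T = -2 + 1 = -1)
-R(U(-15)) = -1*(-1) = 1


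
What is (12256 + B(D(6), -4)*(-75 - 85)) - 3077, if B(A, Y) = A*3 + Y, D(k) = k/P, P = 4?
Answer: 9099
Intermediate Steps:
D(k) = k/4
B(A, Y) = Y + 3*A (B(A, Y) = 3*A + Y = Y + 3*A)
(12256 + B(D(6), -4)*(-75 - 85)) - 3077 = (12256 + (-4 + 3*((1/4)*6))*(-75 - 85)) - 3077 = (12256 + (-4 + 3*(3/2))*(-160)) - 3077 = (12256 + (-4 + 9/2)*(-160)) - 3077 = (12256 + (1/2)*(-160)) - 3077 = (12256 - 80) - 3077 = 12176 - 3077 = 9099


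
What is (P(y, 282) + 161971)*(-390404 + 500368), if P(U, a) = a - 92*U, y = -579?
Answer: 23699551244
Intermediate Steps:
(P(y, 282) + 161971)*(-390404 + 500368) = ((282 - 92*(-579)) + 161971)*(-390404 + 500368) = ((282 + 53268) + 161971)*109964 = (53550 + 161971)*109964 = 215521*109964 = 23699551244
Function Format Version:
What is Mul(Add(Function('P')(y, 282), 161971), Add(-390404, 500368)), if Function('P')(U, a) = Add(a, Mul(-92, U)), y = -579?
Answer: 23699551244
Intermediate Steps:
Mul(Add(Function('P')(y, 282), 161971), Add(-390404, 500368)) = Mul(Add(Add(282, Mul(-92, -579)), 161971), Add(-390404, 500368)) = Mul(Add(Add(282, 53268), 161971), 109964) = Mul(Add(53550, 161971), 109964) = Mul(215521, 109964) = 23699551244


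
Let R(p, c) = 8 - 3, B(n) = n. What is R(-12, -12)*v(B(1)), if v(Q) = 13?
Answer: 65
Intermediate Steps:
R(p, c) = 5
R(-12, -12)*v(B(1)) = 5*13 = 65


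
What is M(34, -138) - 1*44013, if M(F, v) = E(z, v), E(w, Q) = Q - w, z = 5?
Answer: -44156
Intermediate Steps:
M(F, v) = -5 + v (M(F, v) = v - 1*5 = v - 5 = -5 + v)
M(34, -138) - 1*44013 = (-5 - 138) - 1*44013 = -143 - 44013 = -44156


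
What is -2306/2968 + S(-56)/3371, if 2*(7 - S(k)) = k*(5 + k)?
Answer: -5995527/5002564 ≈ -1.1985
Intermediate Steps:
S(k) = 7 - k*(5 + k)/2
-2306/2968 + S(-56)/3371 = -2306/2968 + (7 - 5/2*(-56) - ½*(-56)²)/3371 = -2306*1/2968 + (7 + 140 - ½*3136)*(1/3371) = -1153/1484 + (7 + 140 - 1568)*(1/3371) = -1153/1484 - 1421*1/3371 = -1153/1484 - 1421/3371 = -5995527/5002564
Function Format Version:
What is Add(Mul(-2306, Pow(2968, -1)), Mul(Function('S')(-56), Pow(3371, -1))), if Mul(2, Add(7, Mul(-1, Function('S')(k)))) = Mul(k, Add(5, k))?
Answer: Rational(-5995527, 5002564) ≈ -1.1985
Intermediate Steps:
Function('S')(k) = Add(7, Mul(Rational(-1, 2), k, Add(5, k))) (Function('S')(k) = Add(7, Mul(Rational(-1, 2), Mul(k, Add(5, k)))) = Add(7, Mul(Rational(-1, 2), k, Add(5, k))))
Add(Mul(-2306, Pow(2968, -1)), Mul(Function('S')(-56), Pow(3371, -1))) = Add(Mul(-2306, Pow(2968, -1)), Mul(Add(7, Mul(Rational(-5, 2), -56), Mul(Rational(-1, 2), Pow(-56, 2))), Pow(3371, -1))) = Add(Mul(-2306, Rational(1, 2968)), Mul(Add(7, 140, Mul(Rational(-1, 2), 3136)), Rational(1, 3371))) = Add(Rational(-1153, 1484), Mul(Add(7, 140, -1568), Rational(1, 3371))) = Add(Rational(-1153, 1484), Mul(-1421, Rational(1, 3371))) = Add(Rational(-1153, 1484), Rational(-1421, 3371)) = Rational(-5995527, 5002564)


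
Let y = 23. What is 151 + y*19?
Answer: 588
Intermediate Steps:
151 + y*19 = 151 + 23*19 = 151 + 437 = 588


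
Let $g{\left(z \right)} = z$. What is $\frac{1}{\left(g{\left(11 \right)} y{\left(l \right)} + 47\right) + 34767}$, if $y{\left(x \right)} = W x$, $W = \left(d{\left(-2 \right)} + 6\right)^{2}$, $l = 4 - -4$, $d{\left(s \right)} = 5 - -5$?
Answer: $\frac{1}{57342} \approx 1.7439 \cdot 10^{-5}$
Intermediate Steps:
$d{\left(s \right)} = 10$ ($d{\left(s \right)} = 5 + 5 = 10$)
$l = 8$ ($l = 4 + 4 = 8$)
$W = 256$ ($W = \left(10 + 6\right)^{2} = 16^{2} = 256$)
$y{\left(x \right)} = 256 x$
$\frac{1}{\left(g{\left(11 \right)} y{\left(l \right)} + 47\right) + 34767} = \frac{1}{\left(11 \cdot 256 \cdot 8 + 47\right) + 34767} = \frac{1}{\left(11 \cdot 2048 + 47\right) + 34767} = \frac{1}{\left(22528 + 47\right) + 34767} = \frac{1}{22575 + 34767} = \frac{1}{57342}$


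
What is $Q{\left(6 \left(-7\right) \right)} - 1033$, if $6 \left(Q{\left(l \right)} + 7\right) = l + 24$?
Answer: $-1043$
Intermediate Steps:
$Q{\left(l \right)} = -3 + \frac{l}{6}$ ($Q{\left(l \right)} = -7 + \frac{l + 24}{6} = -7 + \frac{24 + l}{6} = -7 + \left(4 + \frac{l}{6}\right) = -3 + \frac{l}{6}$)
$Q{\left(6 \left(-7\right) \right)} - 1033 = \left(-3 + \frac{6 \left(-7\right)}{6}\right) - 1033 = \left(-3 + \frac{1}{6} \left(-42\right)\right) - 1033 = \left(-3 - 7\right) - 1033 = -10 - 1033 = -1043$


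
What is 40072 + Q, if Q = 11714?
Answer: 51786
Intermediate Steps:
40072 + Q = 40072 + 11714 = 51786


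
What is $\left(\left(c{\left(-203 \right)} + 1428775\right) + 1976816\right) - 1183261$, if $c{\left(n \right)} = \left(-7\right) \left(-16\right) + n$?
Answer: $2222239$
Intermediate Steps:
$c{\left(n \right)} = 112 + n$
$\left(\left(c{\left(-203 \right)} + 1428775\right) + 1976816\right) - 1183261 = \left(\left(\left(112 - 203\right) + 1428775\right) + 1976816\right) - 1183261 = \left(\left(-91 + 1428775\right) + 1976816\right) - 1183261 = \left(1428684 + 1976816\right) - 1183261 = 3405500 - 1183261 = 2222239$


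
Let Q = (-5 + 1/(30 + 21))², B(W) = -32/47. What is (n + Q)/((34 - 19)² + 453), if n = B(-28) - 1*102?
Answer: -4760087/41441733 ≈ -0.11486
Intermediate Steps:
B(W) = -32/47 (B(W) = -32*1/47 = -32/47)
Q = 64516/2601 (Q = (-5 + 1/51)² = (-254/51)² = 64516/2601 ≈ 24.804)
n = -4826/47 (n = -32/47 - 1*102 = -32/47 - 102 = -4826/47 ≈ -102.68)
(n + Q)/((34 - 19)² + 453) = (-4826/47 + 64516/2601)/((34 - 19)² + 453) = -9520174/(122247*(15² + 453)) = -9520174/(122247*(225 + 453)) = -9520174/122247/678 = -9520174/122247*1/678 = -4760087/41441733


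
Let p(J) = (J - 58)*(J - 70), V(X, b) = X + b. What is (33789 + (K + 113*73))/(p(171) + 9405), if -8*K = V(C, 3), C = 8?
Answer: 336293/166544 ≈ 2.0192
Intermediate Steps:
K = -11/8 (K = -(8 + 3)/8 = -⅛*11 = -11/8 ≈ -1.3750)
p(J) = (-70 + J)*(-58 + J) (p(J) = (-58 + J)*(-70 + J) = (-70 + J)*(-58 + J))
(33789 + (K + 113*73))/(p(171) + 9405) = (33789 + (-11/8 + 113*73))/((4060 + 171² - 128*171) + 9405) = (33789 + (-11/8 + 8249))/((4060 + 29241 - 21888) + 9405) = (33789 + 65981/8)/(11413 + 9405) = (336293/8)/20818 = (336293/8)*(1/20818) = 336293/166544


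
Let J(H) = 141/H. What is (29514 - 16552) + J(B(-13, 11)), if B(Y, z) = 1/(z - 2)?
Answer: 14231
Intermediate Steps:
B(Y, z) = 1/(-2 + z)
(29514 - 16552) + J(B(-13, 11)) = (29514 - 16552) + 141/(1/(-2 + 11)) = 12962 + 141/(1/9) = 12962 + 141*9 = 12962 + 1269 = 14231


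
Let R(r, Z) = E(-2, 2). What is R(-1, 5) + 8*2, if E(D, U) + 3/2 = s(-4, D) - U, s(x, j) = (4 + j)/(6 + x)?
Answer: 27/2 ≈ 13.500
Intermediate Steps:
s(x, j) = (4 + j)/(6 + x)
E(D, U) = ½ + D/2 - U (E(D, U) = -3/2 + ((4 + D)/(6 - 4) - U) = -3/2 + ((4 + D)/2 - U) = -3/2 + ((2 + D/2) - U) = -3/2 + (2 + D/2 - U) = ½ + D/2 - U)
R(r, Z) = -5/2 (R(r, Z) = ½ + (½)*(-2) - 1*2 = ½ - 1 - 2 = -5/2)
R(-1, 5) + 8*2 = -5/2 + 8*2 = -5/2 + 16 = 27/2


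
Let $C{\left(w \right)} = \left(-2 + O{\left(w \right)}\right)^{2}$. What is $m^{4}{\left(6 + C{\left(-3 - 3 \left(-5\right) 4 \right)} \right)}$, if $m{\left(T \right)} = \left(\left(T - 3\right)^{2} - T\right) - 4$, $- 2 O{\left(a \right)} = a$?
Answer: $\frac{37548061122468027800643000625}{65536} \approx 5.7294 \cdot 10^{23}$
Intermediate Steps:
$O{\left(a \right)} = - \frac{a}{2}$
$C{\left(w \right)} = \left(-2 - \frac{w}{2}\right)^{2}$
$m{\left(T \right)} = -4 + \left(-3 + T\right)^{2} - T$ ($m{\left(T \right)} = \left(\left(-3 + T\right)^{2} - T\right) - 4 = -4 + \left(-3 + T\right)^{2} - T$)
$m^{4}{\left(6 + C{\left(-3 - 3 \left(-5\right) 4 \right)} \right)} = \left(-4 + \left(-3 + \left(6 + \frac{\left(4 - \left(3 + 3 \left(-5\right) 4\right)\right)^{2}}{4}\right)\right)^{2} - \left(6 + \frac{\left(4 - \left(3 + 3 \left(-5\right) 4\right)\right)^{2}}{4}\right)\right)^{4} = \left(-4 + \left(-3 + \left(6 + \frac{\left(4 - \left(3 - 60\right)\right)^{2}}{4}\right)\right)^{2} - \left(6 + \frac{\left(4 - \left(3 - 60\right)\right)^{2}}{4}\right)\right)^{4} = \left(-4 + \left(-3 + \left(6 + \frac{\left(4 - -57\right)^{2}}{4}\right)\right)^{2} - \left(6 + \frac{\left(4 - -57\right)^{2}}{4}\right)\right)^{4} = \left(-4 + \left(-3 + \left(6 + \frac{\left(4 + \left(-3 + 60\right)\right)^{2}}{4}\right)\right)^{2} - \left(6 + \frac{\left(4 + \left(-3 + 60\right)\right)^{2}}{4}\right)\right)^{4} = \left(-4 + \left(-3 + \left(6 + \frac{\left(4 + 57\right)^{2}}{4}\right)\right)^{2} - \left(6 + \frac{\left(4 + 57\right)^{2}}{4}\right)\right)^{4} = \left(-4 + \left(-3 + \left(6 + \frac{61^{2}}{4}\right)\right)^{2} - \left(6 + \frac{61^{2}}{4}\right)\right)^{4} = \left(-4 + \left(-3 + \left(6 + \frac{1}{4} \cdot 3721\right)\right)^{2} - \left(6 + \frac{1}{4} \cdot 3721\right)\right)^{4} = \left(-4 + \left(-3 + \left(6 + \frac{3721}{4}\right)\right)^{2} - \left(6 + \frac{3721}{4}\right)\right)^{4} = \left(-4 + \left(-3 + \frac{3745}{4}\right)^{2} - \frac{3745}{4}\right)^{4} = \left(-4 + \left(\frac{3733}{4}\right)^{2} - \frac{3745}{4}\right)^{4} = \left(-4 + \frac{13935289}{16} - \frac{3745}{4}\right)^{4} = \left(\frac{13920245}{16}\right)^{4} = \frac{37548061122468027800643000625}{65536}$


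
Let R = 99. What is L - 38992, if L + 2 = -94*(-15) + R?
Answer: -37485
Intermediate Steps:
L = 1507 (L = -2 + (-94*(-15) + 99) = -2 + (1410 + 99) = -2 + 1509 = 1507)
L - 38992 = 1507 - 38992 = -37485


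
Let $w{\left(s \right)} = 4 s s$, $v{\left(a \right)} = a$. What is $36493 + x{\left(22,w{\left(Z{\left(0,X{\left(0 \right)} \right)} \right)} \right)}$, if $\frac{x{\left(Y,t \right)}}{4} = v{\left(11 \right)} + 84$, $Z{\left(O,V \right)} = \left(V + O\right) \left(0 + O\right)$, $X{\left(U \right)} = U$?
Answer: $36873$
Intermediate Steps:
$Z{\left(O,V \right)} = O \left(O + V\right)$ ($Z{\left(O,V \right)} = \left(O + V\right) O = O \left(O + V\right)$)
$w{\left(s \right)} = 4 s^{2}$
$x{\left(Y,t \right)} = 380$ ($x{\left(Y,t \right)} = 4 \left(11 + 84\right) = 4 \cdot 95 = 380$)
$36493 + x{\left(22,w{\left(Z{\left(0,X{\left(0 \right)} \right)} \right)} \right)} = 36493 + 380 = 36873$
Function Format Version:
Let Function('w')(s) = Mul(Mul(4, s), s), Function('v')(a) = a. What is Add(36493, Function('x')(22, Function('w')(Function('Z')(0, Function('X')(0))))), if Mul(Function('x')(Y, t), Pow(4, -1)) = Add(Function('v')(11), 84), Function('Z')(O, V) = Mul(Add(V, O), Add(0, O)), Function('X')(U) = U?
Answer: 36873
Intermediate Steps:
Function('Z')(O, V) = Mul(O, Add(O, V)) (Function('Z')(O, V) = Mul(Add(O, V), O) = Mul(O, Add(O, V)))
Function('w')(s) = Mul(4, Pow(s, 2))
Function('x')(Y, t) = 380 (Function('x')(Y, t) = Mul(4, Add(11, 84)) = Mul(4, 95) = 380)
Add(36493, Function('x')(22, Function('w')(Function('Z')(0, Function('X')(0))))) = Add(36493, 380) = 36873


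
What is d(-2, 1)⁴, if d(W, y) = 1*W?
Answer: 16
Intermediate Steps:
d(W, y) = W
d(-2, 1)⁴ = (-2)⁴ = 16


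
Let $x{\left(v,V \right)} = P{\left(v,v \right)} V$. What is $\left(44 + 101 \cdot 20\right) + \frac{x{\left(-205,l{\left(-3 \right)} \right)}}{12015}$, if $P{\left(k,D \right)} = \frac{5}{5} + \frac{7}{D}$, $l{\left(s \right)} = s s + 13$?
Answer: $\frac{564865684}{273675} \approx 2064.0$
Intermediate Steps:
$l{\left(s \right)} = 13 + s^{2}$ ($l{\left(s \right)} = s^{2} + 13 = 13 + s^{2}$)
$P{\left(k,D \right)} = 1 + \frac{7}{D}$ ($P{\left(k,D \right)} = 5 \cdot \frac{1}{5} + \frac{7}{D} = 1 + \frac{7}{D}$)
$x{\left(v,V \right)} = \frac{V \left(7 + v\right)}{v}$ ($x{\left(v,V \right)} = \frac{7 + v}{v} V = \frac{V \left(7 + v\right)}{v}$)
$\left(44 + 101 \cdot 20\right) + \frac{x{\left(-205,l{\left(-3 \right)} \right)}}{12015} = \left(44 + 101 \cdot 20\right) + \frac{\left(13 + \left(-3\right)^{2}\right) \frac{1}{-205} \left(7 - 205\right)}{12015} = \left(44 + 2020\right) + \left(13 + 9\right) \left(- \frac{1}{205}\right) \left(-198\right) \frac{1}{12015} = 2064 + 22 \left(- \frac{1}{205}\right) \left(-198\right) \frac{1}{12015} = 2064 + \frac{4356}{205} \cdot \frac{1}{12015} = 2064 + \frac{484}{273675} = \frac{564865684}{273675}$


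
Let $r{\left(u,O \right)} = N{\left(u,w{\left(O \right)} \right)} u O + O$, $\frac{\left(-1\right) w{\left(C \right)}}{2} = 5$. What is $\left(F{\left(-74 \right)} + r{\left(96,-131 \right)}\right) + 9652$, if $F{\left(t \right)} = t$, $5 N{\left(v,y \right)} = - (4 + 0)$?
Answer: $\frac{97539}{5} \approx 19508.0$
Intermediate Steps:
$w{\left(C \right)} = -10$ ($w{\left(C \right)} = \left(-2\right) 5 = -10$)
$N{\left(v,y \right)} = - \frac{4}{5}$ ($N{\left(v,y \right)} = \frac{\left(-1\right) \left(4 + 0\right)}{5} = \frac{\left(-1\right) 4}{5} = \frac{1}{5} \left(-4\right) = - \frac{4}{5}$)
$r{\left(u,O \right)} = O - \frac{4 O u}{5}$ ($r{\left(u,O \right)} = - \frac{4 u}{5} O + O = - \frac{4 O u}{5} + O = O - \frac{4 O u}{5}$)
$\left(F{\left(-74 \right)} + r{\left(96,-131 \right)}\right) + 9652 = \left(-74 + \frac{1}{5} \left(-131\right) \left(5 - 384\right)\right) + 9652 = \left(-74 + \frac{1}{5} \left(-131\right) \left(-379\right)\right) + 9652 = \left(-74 + \frac{49649}{5}\right) + 9652 = \frac{49279}{5} + 9652 = \frac{97539}{5}$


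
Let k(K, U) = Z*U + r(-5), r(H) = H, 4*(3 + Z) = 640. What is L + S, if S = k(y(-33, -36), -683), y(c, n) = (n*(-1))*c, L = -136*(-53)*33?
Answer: 130628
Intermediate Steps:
Z = 157 (Z = -3 + (¼)*640 = -3 + 160 = 157)
L = 237864 (L = 7208*33 = 237864)
y(c, n) = -c*n (y(c, n) = (-n)*c = -c*n)
k(K, U) = -5 + 157*U (k(K, U) = 157*U - 5 = -5 + 157*U)
S = -107236 (S = -5 + 157*(-683) = -5 - 107231 = -107236)
L + S = 237864 - 107236 = 130628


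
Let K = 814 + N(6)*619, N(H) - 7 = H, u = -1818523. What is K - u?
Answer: 1827384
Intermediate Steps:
N(H) = 7 + H
K = 8861 (K = 814 + (7 + 6)*619 = 814 + 13*619 = 814 + 8047 = 8861)
K - u = 8861 - 1*(-1818523) = 8861 + 1818523 = 1827384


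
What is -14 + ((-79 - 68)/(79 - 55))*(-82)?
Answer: 1953/4 ≈ 488.25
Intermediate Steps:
-14 + ((-79 - 68)/(79 - 55))*(-82) = -14 - 147/24*(-82) = -14 - 147*1/24*(-82) = -14 - 49/8*(-82) = -14 + 2009/4 = 1953/4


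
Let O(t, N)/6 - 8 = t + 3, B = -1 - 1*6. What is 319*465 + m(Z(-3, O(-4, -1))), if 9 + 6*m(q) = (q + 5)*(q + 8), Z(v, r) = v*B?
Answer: 890755/6 ≈ 1.4846e+5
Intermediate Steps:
B = -7 (B = -1 - 6 = -7)
O(t, N) = 66 + 6*t (O(t, N) = 48 + 6*(t + 3) = 48 + 6*(3 + t) = 48 + (18 + 6*t) = 66 + 6*t)
Z(v, r) = -7*v (Z(v, r) = v*(-7) = -7*v)
m(q) = -3/2 + (5 + q)*(8 + q)/6 (m(q) = -3/2 + ((q + 5)*(q + 8))/6 = -3/2 + ((5 + q)*(8 + q))/6 = -3/2 + (5 + q)*(8 + q)/6)
319*465 + m(Z(-3, O(-4, -1))) = 319*465 + (31/6 + (-7*(-3))²/6 + 13*(-7*(-3))/6) = 148335 + (31/6 + (⅙)*21² + (13/6)*21) = 148335 + (31/6 + (⅙)*441 + 91/2) = 148335 + (31/6 + 147/2 + 91/2) = 148335 + 745/6 = 890755/6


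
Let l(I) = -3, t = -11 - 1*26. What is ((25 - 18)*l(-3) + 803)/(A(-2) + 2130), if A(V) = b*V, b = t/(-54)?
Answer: 21114/57473 ≈ 0.36737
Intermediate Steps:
t = -37 (t = -11 - 26 = -37)
b = 37/54 (b = -37/(-54) = -37*(-1/54) = 37/54 ≈ 0.68519)
A(V) = 37*V/54
((25 - 18)*l(-3) + 803)/(A(-2) + 2130) = ((25 - 18)*(-3) + 803)/((37/54)*(-2) + 2130) = (7*(-3) + 803)/(-37/27 + 2130) = (-21 + 803)/(57473/27) = 782*(27/57473) = 21114/57473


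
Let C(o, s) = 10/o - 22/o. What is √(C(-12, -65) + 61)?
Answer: √62 ≈ 7.8740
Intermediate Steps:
C(o, s) = -12/o
√(C(-12, -65) + 61) = √(-12/(-12) + 61) = √(-12*(-1/12) + 61) = √(1 + 61) = √62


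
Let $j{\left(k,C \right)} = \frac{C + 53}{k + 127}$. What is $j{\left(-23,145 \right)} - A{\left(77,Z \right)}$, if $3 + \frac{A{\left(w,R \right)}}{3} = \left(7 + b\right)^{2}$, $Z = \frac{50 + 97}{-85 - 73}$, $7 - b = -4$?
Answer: $- \frac{49977}{52} \approx -961.1$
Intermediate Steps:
$b = 11$ ($b = 7 - -4 = 7 + 4 = 11$)
$Z = - \frac{147}{158}$ ($Z = \frac{147}{-158} = 147 \left(- \frac{1}{158}\right) = - \frac{147}{158} \approx -0.93038$)
$j{\left(k,C \right)} = \frac{53 + C}{127 + k}$
$A{\left(w,R \right)} = 963$ ($A{\left(w,R \right)} = -9 + 3 \left(7 + 11\right)^{2} = -9 + 3 \cdot 18^{2} = -9 + 3 \cdot 324 = -9 + 972 = 963$)
$j{\left(-23,145 \right)} - A{\left(77,Z \right)} = \frac{53 + 145}{127 - 23} - 963 = \frac{1}{104} \cdot 198 - 963 = \frac{99}{52} - 963 = - \frac{49977}{52}$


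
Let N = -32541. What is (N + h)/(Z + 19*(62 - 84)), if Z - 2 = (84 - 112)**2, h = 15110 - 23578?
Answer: -1783/16 ≈ -111.44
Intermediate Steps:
h = -8468
Z = 786 (Z = 2 + (84 - 112)**2 = 2 + (-28)**2 = 2 + 784 = 786)
(N + h)/(Z + 19*(62 - 84)) = (-32541 - 8468)/(786 + 19*(62 - 84)) = -41009/(786 + 19*(-22)) = -41009/(786 - 418) = -41009/368 = -41009*1/368 = -1783/16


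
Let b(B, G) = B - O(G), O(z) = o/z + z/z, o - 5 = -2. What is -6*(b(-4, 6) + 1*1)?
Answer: 27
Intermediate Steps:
o = 3 (o = 5 - 2 = 3)
O(z) = 1 + 3/z (O(z) = 3/z + z/z = 3/z + 1 = 1 + 3/z)
b(B, G) = B - (3 + G)/G
-6*(b(-4, 6) + 1*1) = -6*((-1 - 4 - 3/6) + 1*1) = -6*((-1 - 4 - 3*⅙) + 1) = -6*((-1 - 4 - ½) + 1) = -6*(-11/2 + 1) = -6*(-9/2) = 27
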